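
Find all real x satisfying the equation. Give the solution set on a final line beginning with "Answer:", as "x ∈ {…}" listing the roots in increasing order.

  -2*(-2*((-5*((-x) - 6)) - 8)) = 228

Step 1. [-2*(-2*((-5*((-x) - 6)) - 8)) = 228] divide by the outer -2, so div: -2*((-5*((-x) - 6)) - 8) = -114.
Step 2. [-2*((-5*((-x) - 6)) - 8) = -114] divide by the outer -2. So div: (-5*((-x) - 6)) - 8 = 57.
Step 3. [(-5*((-x) - 6)) - 8 = 57] peel the -8: add 8 from each side ⇒ sub: -5*((-x) - 6) = 65.
Step 4. [-5*((-x) - 6) = 65] LHS = -5·(…); ÷-5 both sides. So div: (-x) - 6 = -13.
Step 5. [(-x) - 6 = -13] peel the -6: add 6 from each side. So sub: -x = -7.
Step 6. [-x = -7] flip signs both sides, so neg: x = 7.

Answer: x ∈ {7}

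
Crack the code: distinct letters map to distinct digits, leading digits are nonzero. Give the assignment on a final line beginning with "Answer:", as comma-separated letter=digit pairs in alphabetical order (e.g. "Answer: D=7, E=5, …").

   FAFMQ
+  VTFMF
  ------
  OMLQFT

Step 1. [col 1: Q + F ≡ T (mod 10)] no forcing yet in column 1 (carry-in 0); Q=2 is free and consistent — try it. So Q=2.
Step 2. [O] O is the leading digit of a 6-digit sum of two 5-digit numbers; the final carry is exactly 1, so O=1.
Step 3. [col 1: Q + F ≡ T (mod 10)] column 1 (Q + F ≡ T (mod 10), carry-in 0) doesn't pin T yet; pick T=8 and continue. So T=8.
Step 4. [col 1: Q + F ≡ T (mod 10)] column 1 reads Q+F+carry(0)=T with Q=2, T=8; with digits 1,2,8 already taken and all letters distinct, the only value for F is 6. So F=6.
Step 5. [col 2: M + M ≡ F (mod 10)] column 2 reads M+M+carry(0)=F with F=6; with digits 1,2,6,8 already taken and all letters distinct, the only value for M is 3 ⇒ M=3.
Step 6. [col 4: A + T ≡ L (mod 10)] A=0 is one option consistent with column 4 (A + T ≡ L (mod 10), carry-in 1) — take it. So A=0.
Step 7. [col 4: A + T ≡ L (mod 10)] from column 4 (A=0, T=8, carry-in 1, digits 0,1,2,3,6,8 already taken and all letters distinct): L must equal 9, so L=9.
Step 8. [col 5: F + V ≡ M (mod 10)] from column 5 (F=6, M=3, carry-in 0, digits 0,1,2,3,6,8,9 already taken and all letters distinct): V must equal 7 ⇒ V=7.

Answer: A=0, F=6, L=9, M=3, O=1, Q=2, T=8, V=7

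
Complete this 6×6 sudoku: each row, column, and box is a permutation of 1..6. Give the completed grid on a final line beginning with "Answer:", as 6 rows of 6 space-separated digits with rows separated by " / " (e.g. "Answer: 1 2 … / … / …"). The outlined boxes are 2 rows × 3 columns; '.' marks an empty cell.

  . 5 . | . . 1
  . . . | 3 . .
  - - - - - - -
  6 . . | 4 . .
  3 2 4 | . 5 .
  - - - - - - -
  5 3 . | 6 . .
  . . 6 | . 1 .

Step 1. [r1c4∈{2}] only 2 remains possible at r1c4, so r1c4=2.
Step 2. [r6c6∈{2,3,4,5}] row 6 places 3 nowhere but r6c6 ⇒ r6c6=3.
Step 3. [r2c2∈{1,4,6}] in col 2, 6 fits only at r2c2 ⇒ r2c2=6.
Step 4. [r2c5∈{4}] only 4 remains possible at r2c5 ⇒ r2c5=4.
Step 5. [r5c3∈{1,2}] in row 5, 1 fits only at r5c3 ⇒ r5c3=1.
Step 6. [r5c5∈{2}] r5c5 is down to just 2. So r5c5=2.
Step 7. [r6c1∈{2,4}] across row 6, 2 lands solely at r6c1. So r6c1=2.
Step 8. [r2c3∈{2}] r2c3 has the single candidate 2 ⇒ r2c3=2.
Step 9. [r1c3∈{3}] nothing but 3 survives at r1c3. So r1c3=3.
Step 10. [r4c4∈{1}] nothing but 1 survives at r4c4 ⇒ r4c4=1.
Step 11. [r6c4∈{5}] r6c4's peers cover all but 5 ⇒ r6c4=5.
Step 12. [r1c5∈{6}] r1c5 is down to just 6, so r1c5=6.
Step 13. [r6c2∈{4}] nothing but 4 survives at r6c2 ⇒ r6c2=4.
Step 14. [r3c2∈{1}] r3c2 has the single candidate 1, so r3c2=1.
Step 15. [r2c1∈{1}] r2c1's peers cover all but 1, so r2c1=1.
Step 16. [r2c6∈{5}] only 5 remains possible at r2c6, so r2c6=5.
Step 17. [r1c1∈{4}] r1c1 is down to just 4, so r1c1=4.
Step 18. [r3c3∈{5}] r3c3 is down to just 5 ⇒ r3c3=5.
Step 19. [r4c6∈{6}] r4c6 is down to just 6. So r4c6=6.
Step 20. [r5c6∈{4}] r5c6 has the single candidate 4 ⇒ r5c6=4.
Step 21. [r3c5∈{3}] nothing but 3 survives at r3c5 ⇒ r3c5=3.
Step 22. [r3c6∈{2}] r3c6 is down to just 2, so r3c6=2.

Answer: 4 5 3 2 6 1 / 1 6 2 3 4 5 / 6 1 5 4 3 2 / 3 2 4 1 5 6 / 5 3 1 6 2 4 / 2 4 6 5 1 3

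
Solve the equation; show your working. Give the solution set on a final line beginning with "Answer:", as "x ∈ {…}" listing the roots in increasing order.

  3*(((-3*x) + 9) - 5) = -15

Step 1. [3*(((-3*x) + 9) - 5) = -15] leading coefficient 3: divide by 3. So div: ((-3*x) + 9) - 5 = -5.
Step 2. [((-3*x) + 9) - 5 = -5] add 5: x sits inside (… - 5). So sub: (-3*x) + 9 = 0.
Step 3. [(-3*x) + 9 = 0] peel the +9: subtract 9 from each side. So sub: -3*x = -9.
Step 4. [-3*x = -9] divide by the outer -3. So div: x = 3.

Answer: x ∈ {3}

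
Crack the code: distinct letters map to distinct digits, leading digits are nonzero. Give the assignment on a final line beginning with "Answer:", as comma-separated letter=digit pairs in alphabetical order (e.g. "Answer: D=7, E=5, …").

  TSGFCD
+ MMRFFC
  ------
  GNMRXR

Step 1. [col 1: D + C ≡ R (mod 10)] R=3 is one option consistent with column 1 (D + C ≡ R (mod 10), carry-in 0) — take it ⇒ R=3.
Step 2. [col 1: D + C ≡ R (mod 10)] column 1 (D + C ≡ R (mod 10), carry-in 0) doesn't pin D yet; pick D=9 and continue. So D=9.
Step 3. [col 1: D + C ≡ R (mod 10)] from column 1 (D=9, R=3, carry-in 0, digits 3,9 already taken and all letters distinct): C must equal 4. So C=4.
Step 4. [col 2: C + F ≡ X (mod 10)] column 2 (C + F ≡ X (mod 10), carry-in 1) doesn't pin X yet; pick X=1 and continue, so X=1.
Step 5. [col 2: C + F ≡ X (mod 10)] from column 2 (C=4, X=1, carry-in 1, digits 1,3,4,9 already taken and all letters distinct): F must equal 6 ⇒ F=6.
Step 6. [col 4: G + R ≡ M (mod 10)] in column 4 we have G+R≡M with carry-in 1; given R=3 and digits 1,3,4,6,9 already taken and all letters distinct, that pins G to 8, so G=8.
Step 7. [col 4: G + R ≡ M (mod 10)] in column 4 we have G+R≡M with carry-in 1; given G=8, R=3 and digits 1,3,4,6,8,9 already taken and all letters distinct, that pins M to 2. So M=2.
Step 8. [col 5: S + M ≡ N (mod 10)] column 5: given M=2, carry-in 1, and digits 1,2,3,4,6,8,9 already taken and all letters distinct, S+M≡N (mod 10) forces S=7, so S=7.
Step 9. [col 5: S + M ≡ N (mod 10)] column 5 reads S+M+carry(1)=N with S=7, M=2; with digits 1,2,3,4,6,7,8,9 already taken and all letters distinct, the only value for N is 0, so N=0.
Step 10. [col 6: T + M ≡ G (mod 10)] in column 6 we have T+M≡G with carry-in 1; given M=2, G=8 and digits 0,1,2,3,4,6,7,8,9 already taken and all letters distinct, that pins T to 5 ⇒ T=5.

Answer: C=4, D=9, F=6, G=8, M=2, N=0, R=3, S=7, T=5, X=1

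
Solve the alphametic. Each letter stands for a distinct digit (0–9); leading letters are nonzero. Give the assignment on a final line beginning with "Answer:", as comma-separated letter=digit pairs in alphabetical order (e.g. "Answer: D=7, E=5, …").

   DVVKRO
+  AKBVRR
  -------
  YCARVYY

Step 1. [col 1: O + R ≡ Y (mod 10)] Y=1 is one option consistent with column 1 (O + R ≡ Y (mod 10), carry-in 0) — take it, so Y=1.
Step 2. [col 1: O + R ≡ Y (mod 10)] several values work for O in column 1 (O + R ≡ Y (mod 10), carry-in 0); try O=6 ⇒ O=6.
Step 3. [col 1: O + R ≡ Y (mod 10)] from column 1 (O=6, Y=1, carry-in 0, digits 1,6 already taken and all letters distinct): R must equal 5, so R=5.
Step 4. [col 3: K + V ≡ V (mod 10)] column 3 reads K+V+carry(1)=V with nothing yet; with digits 1,5,6 already taken and all letters distinct, the only value for K is 9. So K=9.
Step 5. [col 3: K + V ≡ V (mod 10)] column 3 (K + V ≡ V (mod 10), carry-in 1) doesn't pin V yet; pick V=4 and continue, so V=4.
Step 6. [col 4: V + B ≡ R (mod 10)] from column 4 (V=4, R=5, carry-in 1, digits 1,4,5,6,9 already taken and all letters distinct): B must equal 0 ⇒ B=0.
Step 7. [col 5: V + K ≡ A (mod 10)] column 5 reads V+K+carry(0)=A with V=4, K=9; with digits 0,1,4,5,6,9 already taken and all letters distinct, the only value for A is 3 ⇒ A=3.
Step 8. [col 6: D + A ≡ C (mod 10)] column 6 reads D+A+carry(1)=C with A=3; with digits 0,1,3,4,5,6,9 already taken and all letters distinct, the only value for D is 8 ⇒ D=8.
Step 9. [col 6: D + A ≡ C (mod 10)] column 6 reads D+A+carry(1)=C with D=8, A=3; with digits 0,1,3,4,5,6,8,9 already taken and all letters distinct, the only value for C is 2 ⇒ C=2.

Answer: A=3, B=0, C=2, D=8, K=9, O=6, R=5, V=4, Y=1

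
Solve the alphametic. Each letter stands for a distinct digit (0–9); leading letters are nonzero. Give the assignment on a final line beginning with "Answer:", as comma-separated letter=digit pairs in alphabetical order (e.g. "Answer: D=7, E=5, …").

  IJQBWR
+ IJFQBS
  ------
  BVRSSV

Step 1. [col 1: R + S ≡ V (mod 10)] no forcing yet in column 1 (carry-in 0); V=8 is free and consistent — try it, so V=8.
Step 2. [col 1: R + S ≡ V (mod 10)] no forcing yet in column 1 (carry-in 0); R=6 is free and consistent — try it. So R=6.
Step 3. [col 1: R + S ≡ V (mod 10)] from column 1 (R=6, V=8, carry-in 0, digits 6,8 already taken and all letters distinct): S must equal 2 ⇒ S=2.
Step 4. [col 2: W + B ≡ S (mod 10)] column 2 (W + B ≡ S (mod 10), carry-in 0) doesn't pin W yet; pick W=5 and continue, so W=5.
Step 5. [col 2: W + B ≡ S (mod 10)] column 2: given W=5, S=2, carry-in 0, and digits 2,5,6,8 already taken and all letters distinct, W+B≡S (mod 10) forces B=7 ⇒ B=7.
Step 6. [col 3: B + Q ≡ S (mod 10)] column 3 reads B+Q+carry(1)=S with B=7, S=2; with digits 2,5,6,7,8 already taken and all letters distinct, the only value for Q is 4, so Q=4.
Step 7. [col 4: Q + F ≡ R (mod 10)] column 4 reads Q+F+carry(1)=R with Q=4, R=6; with digits 2,4,5,6,7,8 already taken and all letters distinct, the only value for F is 1. So F=1.
Step 8. [col 5: J + J ≡ V (mod 10)] from column 5 (V=8, carry-in 0, digits 1,2,4,5,6,7,8 already taken and all letters distinct): J must equal 9. So J=9.
Step 9. [col 6: I + I ≡ B (mod 10)] in column 6 we have I+I≡B with carry-in 1; given B=7 and digits 1,2,4,5,6,7,8,9 already taken and all letters distinct, that pins I to 3 ⇒ I=3.

Answer: B=7, F=1, I=3, J=9, Q=4, R=6, S=2, V=8, W=5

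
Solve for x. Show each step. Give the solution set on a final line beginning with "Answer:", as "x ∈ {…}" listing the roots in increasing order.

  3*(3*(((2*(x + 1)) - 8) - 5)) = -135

Step 1. [3*(3*(((2*(x + 1)) - 8) - 5)) = -135] 3 out front; divide by 3 ⇒ div: 3*(((2*(x + 1)) - 8) - 5) = -45.
Step 2. [3*(((2*(x + 1)) - 8) - 5) = -45] divide by the outer 3. So div: ((2*(x + 1)) - 8) - 5 = -15.
Step 3. [((2*(x + 1)) - 8) - 5 = -15] add 5: x sits inside (… - 5). So sub: (2*(x + 1)) - 8 = -10.
Step 4. [(2*(x + 1)) - 8 = -10] 2 | LHS and 2 | -10: pull 2 out ⇒ factor: (x + 1) - 4 = -5.
Step 5. [(x + 1) - 4 = -5] peel the -4: add 4 from each side. So sub: x + 1 = -1.
Step 6. [x + 1 = -1] +1 is outermost — subtract 1 both sides ⇒ sub: x = -2.

Answer: x ∈ {-2}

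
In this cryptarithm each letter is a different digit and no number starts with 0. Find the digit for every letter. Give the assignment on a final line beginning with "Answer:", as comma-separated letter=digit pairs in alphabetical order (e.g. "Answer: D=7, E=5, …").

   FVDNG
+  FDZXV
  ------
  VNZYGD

Step 1. [col 1: G + V ≡ D (mod 10)] no forcing yet in column 1 (carry-in 0); D=5 is free and consistent — try it. So D=5.
Step 2. [col 1: G + V ≡ D (mod 10)] no forcing yet in column 1 (carry-in 0); G=4 is free and consistent — try it ⇒ G=4.
Step 3. [col 1: G + V ≡ D (mod 10)] from column 1 (G=4, D=5, carry-in 0, digits 4,5 already taken and all letters distinct): V must equal 1 ⇒ V=1.
Step 4. [col 2: N + X ≡ G (mod 10)] N=8 is one option consistent with column 2 (N + X ≡ G (mod 10), carry-in 0) — take it ⇒ N=8.
Step 5. [col 2: N + X ≡ G (mod 10)] in column 2 we have N+X≡G with carry-in 0; given N=8, G=4 and digits 1,4,5,8 already taken and all letters distinct, that pins X to 6 ⇒ X=6.
Step 6. [col 3: D + Z ≡ Y (mod 10)] no forcing yet in column 3 (carry-in 1); Z=7 is free and consistent — try it, so Z=7.
Step 7. [col 3: D + Z ≡ Y (mod 10)] in column 3 we have D+Z≡Y with carry-in 1; given D=5, Z=7 and digits 1,4,5,6,7,8 already taken and all letters distinct, that pins Y to 3 ⇒ Y=3.
Step 8. [col 5: F + F ≡ N (mod 10)] column 5 reads F+F+carry(0)=N with N=8; with digits 1,3,4,5,6,7,8 already taken and all letters distinct, the only value for F is 9. So F=9.

Answer: D=5, F=9, G=4, N=8, V=1, X=6, Y=3, Z=7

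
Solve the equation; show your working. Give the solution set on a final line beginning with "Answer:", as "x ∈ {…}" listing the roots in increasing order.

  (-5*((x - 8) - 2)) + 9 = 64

Step 1. [(-5*((x - 8) - 2)) + 9 = 64] peel the +9: subtract 9 from each side. So sub: -5*((x - 8) - 2) = 55.
Step 2. [-5*((x - 8) - 2) = 55] divide by the outer -5, so div: (x - 8) - 2 = -11.
Step 3. [(x - 8) - 2 = -11] add 2: x sits inside (… - 2), so sub: x - 8 = -9.
Step 4. [x - 8 = -9] 8 comes off first (add 8) ⇒ sub: x = -1.

Answer: x ∈ {-1}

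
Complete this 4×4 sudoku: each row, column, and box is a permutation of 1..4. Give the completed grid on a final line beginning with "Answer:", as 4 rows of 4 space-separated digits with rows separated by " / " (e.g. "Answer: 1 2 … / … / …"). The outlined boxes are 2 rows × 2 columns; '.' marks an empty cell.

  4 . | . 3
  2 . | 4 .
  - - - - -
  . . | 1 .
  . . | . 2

Step 1. [r4c2∈{1,3,4}] 4 has one home in row 4: r4c2 ⇒ r4c2=4.
Step 2. [r3c1∈{3}] r3c1's peers cover all but 3. So r3c1=3.
Step 3. [r2c2∈{1,3}] r2c2 is the only open cell in row 2 admitting 3, so r2c2=3.
Step 4. [r2c4∈{1}] r2c4 has the single candidate 1, so r2c4=1.
Step 5. [r4c1∈{1}] r4c1 is down to just 1. So r4c1=1.
Step 6. [r4c3∈{3}] only 3 remains possible at r4c3. So r4c3=3.
Step 7. [r3c2∈{2}] r3c2 is down to just 2, so r3c2=2.
Step 8. [r3c4∈{4}] r3c4 is down to just 4 ⇒ r3c4=4.
Step 9. [r1c2∈{1}] nothing but 1 survives at r1c2 ⇒ r1c2=1.
Step 10. [r1c3∈{2}] r1c3 is down to just 2, so r1c3=2.

Answer: 4 1 2 3 / 2 3 4 1 / 3 2 1 4 / 1 4 3 2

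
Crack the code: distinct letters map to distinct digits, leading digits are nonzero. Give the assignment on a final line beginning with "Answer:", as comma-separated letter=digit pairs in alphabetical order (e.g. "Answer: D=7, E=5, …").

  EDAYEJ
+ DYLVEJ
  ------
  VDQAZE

Step 1. [col 1: J + J ≡ E (mod 10)] no forcing yet in column 1 (carry-in 0); J=2 is free and consistent — try it ⇒ J=2.
Step 2. [col 1: J + J ≡ E (mod 10)] column 1: given J=2, carry-in 0, and digits 2 already taken and all letters distinct, J+J≡E (mod 10) forces E=4. So E=4.
Step 3. [col 2: E + E ≡ Z (mod 10)] from column 2 (E=4, carry-in 0, digits 2,4 already taken and all letters distinct): Z must equal 8. So Z=8.
Step 4. [col 3: Y + V ≡ A (mod 10)] several values work for A in column 3 (Y + V ≡ A (mod 10), carry-in 0); try A=5. So A=5.
Step 5. [col 3: Y + V ≡ A (mod 10)] column 3 (Y + V ≡ A (mod 10), carry-in 0) doesn't pin V yet; pick V=6 and continue, so V=6.
Step 6. [col 3: Y + V ≡ A (mod 10)] column 3 reads Y+V+carry(0)=A with V=6, A=5; with digits 2,4,5,6,8 already taken and all letters distinct, the only value for Y is 9 ⇒ Y=9.
Step 7. [col 4: A + L ≡ Q (mod 10)] several values work for L in column 4 (A + L ≡ Q (mod 10), carry-in 1); try L=7, so L=7.
Step 8. [col 4: A + L ≡ Q (mod 10)] column 4 reads A+L+carry(1)=Q with A=5, L=7; with digits 2,4,5,6,7,8,9 already taken and all letters distinct, the only value for Q is 3. So Q=3.
Step 9. [col 5: D + Y ≡ D (mod 10)] no forcing yet in column 5 (carry-in 1); D=1 is free and consistent — try it ⇒ D=1.

Answer: A=5, D=1, E=4, J=2, L=7, Q=3, V=6, Y=9, Z=8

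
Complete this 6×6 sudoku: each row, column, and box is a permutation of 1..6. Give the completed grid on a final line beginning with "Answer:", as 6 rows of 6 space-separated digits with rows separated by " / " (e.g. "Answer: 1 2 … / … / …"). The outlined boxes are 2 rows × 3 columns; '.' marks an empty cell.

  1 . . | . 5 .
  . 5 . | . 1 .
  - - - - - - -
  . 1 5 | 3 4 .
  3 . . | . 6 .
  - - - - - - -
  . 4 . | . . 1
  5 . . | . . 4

Step 1. [r4c2∈{2}] r4c2's peers cover all but 2. So r4c2=2.
Step 2. [r2c1∈{2,4,6}] r2c1 is the only open cell in col 1 admitting 4, so r2c1=4.
Step 3. [r5c1∈{2,6}] in col 1, 2 fits only at r5c1. So r5c1=2.
Step 4. [r3c6∈{2}] r3c6's peers cover all but 2. So r3c6=2.
Step 5. [r1c4∈{2,4,6}] across row 1, 4 lands solely at r1c4, so r1c4=4.
Step 6. [r2c4∈{2,6}] in box 2, 2 fits only at r2c4, so r2c4=2.
Step 7. [r6c4∈{6}] r6c4 is down to just 6. So r6c4=6.
Step 8. [r1c2∈{3,6}] 6 has one home in col 2: r1c2. So r1c2=6.
Step 9. [r2c3∈{3}] r2c3 has the single candidate 3, so r2c3=3.
Step 10. [r6c5∈{2,3}] in row 6, 2 fits only at r6c5. So r6c5=2.
Step 11. [r4c4∈{1,5}] row 4 places 1 nowhere but r4c4. So r4c4=1.
Step 12. [r2c6∈{6}] only 6 remains possible at r2c6 ⇒ r2c6=6.
Step 13. [r4c6∈{5}] nothing but 5 survives at r4c6, so r4c6=5.
Step 14. [r5c3∈{6}] nothing but 6 survives at r5c3, so r5c3=6.
Step 15. [r1c3∈{2}] only 2 remains possible at r1c3 ⇒ r1c3=2.
Step 16. [r4c3∈{4}] r4c3 is down to just 4, so r4c3=4.
Step 17. [r3c1∈{6}] r3c1's peers cover all but 6 ⇒ r3c1=6.
Step 18. [r6c2∈{3}] only 3 remains possible at r6c2, so r6c2=3.
Step 19. [r6c3∈{1}] r6c3 has the single candidate 1. So r6c3=1.
Step 20. [r5c5∈{3}] nothing but 3 survives at r5c5, so r5c5=3.
Step 21. [r5c4∈{5}] nothing but 5 survives at r5c4 ⇒ r5c4=5.
Step 22. [r1c6∈{3}] r1c6's peers cover all but 3. So r1c6=3.

Answer: 1 6 2 4 5 3 / 4 5 3 2 1 6 / 6 1 5 3 4 2 / 3 2 4 1 6 5 / 2 4 6 5 3 1 / 5 3 1 6 2 4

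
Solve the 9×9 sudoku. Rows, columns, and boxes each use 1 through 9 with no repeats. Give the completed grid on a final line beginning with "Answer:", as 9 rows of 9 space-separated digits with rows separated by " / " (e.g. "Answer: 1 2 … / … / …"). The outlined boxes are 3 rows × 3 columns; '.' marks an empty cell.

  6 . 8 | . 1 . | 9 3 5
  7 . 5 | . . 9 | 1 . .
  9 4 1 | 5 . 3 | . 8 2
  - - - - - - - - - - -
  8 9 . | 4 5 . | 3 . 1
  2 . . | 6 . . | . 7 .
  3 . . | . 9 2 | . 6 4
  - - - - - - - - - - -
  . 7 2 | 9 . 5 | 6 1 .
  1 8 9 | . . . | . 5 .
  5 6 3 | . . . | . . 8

Step 1. [r8c9∈{3,7}] r8c9 is the only open cell in col 9 admitting 7. So r8c9=7.
Step 2. [r5c6∈{1,8}] r5c6 is the only open cell in col 6 admitting 8. So r5c6=8.
Step 3. [r1c6∈{4,7}] across row 1, 4 lands solely at r1c6 ⇒ r1c6=4.
Step 4. [r1c4∈{2,7}] 7 has one home in row 1: r1c4. So r1c4=7.
Step 5. [r8c4∈{2,3}] across col 4, 3 lands solely at r8c4. So r8c4=3.
Step 6. [r9c5∈{2,4,7}] 7 has one home in col 5: r9c5 ⇒ r9c5=7.
Step 7. [r5c2∈{1,5}] 1 has one home in row 5: r5c2 ⇒ r5c2=1.
Step 8. [r7c5∈{4,8}] in row 7, 8 fits only at r7c5 ⇒ r7c5=8.
Step 9. [r8c5∈{2,4,6}] across col 5, 4 lands solely at r8c5 ⇒ r8c5=4.
Step 10. [r9c4∈{1,2}] 2 has one home in box 8: r9c4. So r9c4=2.
Step 11. [r2c5∈{2,6}] in col 5, 2 fits only at r2c5. So r2c5=2.
Step 12. [r6c7∈{5,8}] row 6 places 8 nowhere but r6c7. So r6c7=8.
Step 13. [r9c7∈{4}] only 4 remains possible at r9c7, so r9c7=4.
Step 14. [r4c3∈{6,7}] row 4 places 6 nowhere but r4c3 ⇒ r4c3=6.
Step 15. [r3c5∈{6}] r3c5's peers cover all but 6. So r3c5=6.
Step 16. [r4c6∈{7}] r4c6 is down to just 7, so r4c6=7.
Step 17. [r2c2∈{3}] r2c2 is down to just 3. So r2c2=3.
Step 18. [r5c3∈{4}] r5c3 is down to just 4. So r5c3=4.
Step 19. [r7c9∈{3}] r7c9 has the single candidate 3, so r7c9=3.
Step 20. [r2c8∈{4}] r2c8 has the single candidate 4, so r2c8=4.
Step 21. [r2c4∈{8}] r2c4 has the single candidate 8 ⇒ r2c4=8.
Step 22. [r2c9∈{6}] r2c9 is down to just 6. So r2c9=6.
Step 23. [r5c5∈{3}] nothing but 3 survives at r5c5. So r5c5=3.
Step 24. [r9c6∈{1}] r9c6's peers cover all but 1 ⇒ r9c6=1.
Step 25. [r9c8∈{9}] r9c8 has the single candidate 9, so r9c8=9.
Step 26. [r6c4∈{1}] nothing but 1 survives at r6c4 ⇒ r6c4=1.
Step 27. [r1c2∈{2}] nothing but 2 survives at r1c2, so r1c2=2.
Step 28. [r6c3∈{7}] r6c3 has the single candidate 7, so r6c3=7.
Step 29. [r5c7∈{5}] r5c7 has the single candidate 5, so r5c7=5.
Step 30. [r3c7∈{7}] r3c7 is down to just 7. So r3c7=7.
Step 31. [r8c6∈{6}] r8c6 is down to just 6. So r8c6=6.
Step 32. [r8c7∈{2}] r8c7's peers cover all but 2 ⇒ r8c7=2.
Step 33. [r7c1∈{4}] r7c1's peers cover all but 4 ⇒ r7c1=4.
Step 34. [r6c2∈{5}] only 5 remains possible at r6c2, so r6c2=5.
Step 35. [r5c9∈{9}] only 9 remains possible at r5c9, so r5c9=9.
Step 36. [r4c8∈{2}] r4c8 has the single candidate 2 ⇒ r4c8=2.

Answer: 6 2 8 7 1 4 9 3 5 / 7 3 5 8 2 9 1 4 6 / 9 4 1 5 6 3 7 8 2 / 8 9 6 4 5 7 3 2 1 / 2 1 4 6 3 8 5 7 9 / 3 5 7 1 9 2 8 6 4 / 4 7 2 9 8 5 6 1 3 / 1 8 9 3 4 6 2 5 7 / 5 6 3 2 7 1 4 9 8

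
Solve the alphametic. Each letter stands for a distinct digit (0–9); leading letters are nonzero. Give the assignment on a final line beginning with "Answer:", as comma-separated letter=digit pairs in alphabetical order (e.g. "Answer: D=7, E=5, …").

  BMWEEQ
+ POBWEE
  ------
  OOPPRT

Step 1. [col 1: Q + E ≡ T (mod 10)] several values work for T in column 1 (Q + E ≡ T (mod 10), carry-in 0); try T=6 ⇒ T=6.
Step 2. [col 1: Q + E ≡ T (mod 10)] E=4 is one option consistent with column 1 (Q + E ≡ T (mod 10), carry-in 0) — take it, so E=4.
Step 3. [col 1: Q + E ≡ T (mod 10)] in column 1 we have Q+E≡T with carry-in 0; given E=4, T=6 and digits 4,6 already taken and all letters distinct, that pins Q to 2. So Q=2.
Step 4. [col 2: E + E ≡ R (mod 10)] column 2: given E=4, carry-in 0, and digits 2,4,6 already taken and all letters distinct, E+E≡R (mod 10) forces R=8, so R=8.
Step 5. [col 3: E + W ≡ P (mod 10)] W=7 is one option consistent with column 3 (E + W ≡ P (mod 10), carry-in 0) — take it. So W=7.
Step 6. [col 3: E + W ≡ P (mod 10)] from column 3 (E=4, W=7, carry-in 0, digits 2,4,6,7,8 already taken and all letters distinct): P must equal 1. So P=1.
Step 7. [col 4: W + B ≡ P (mod 10)] from column 4 (W=7, P=1, carry-in 1, digits 1,2,4,6,7,8 already taken and all letters distinct): B must equal 3 ⇒ B=3.
Step 8. [col 5: M + O ≡ O (mod 10)] column 5 reads M+O+carry(1)=O with nothing yet; with digits 1,2,3,4,6,7,8 already taken and all letters distinct, the only value for M is 9 ⇒ M=9.
Step 9. [col 5: M + O ≡ O (mod 10)] no forcing yet in column 5 (carry-in 1); O=5 is free and consistent — try it. So O=5.

Answer: B=3, E=4, M=9, O=5, P=1, Q=2, R=8, T=6, W=7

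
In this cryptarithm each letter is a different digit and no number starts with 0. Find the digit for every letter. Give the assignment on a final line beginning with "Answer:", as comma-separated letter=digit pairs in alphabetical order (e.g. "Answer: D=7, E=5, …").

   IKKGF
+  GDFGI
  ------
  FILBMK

Step 1. [col 1: F + I ≡ K (mod 10)] several values work for K in column 1 (F + I ≡ K (mod 10), carry-in 0); try K=3. So K=3.
Step 2. [col 1: F + I ≡ K (mod 10)] several values work for I in column 1 (F + I ≡ K (mod 10), carry-in 0); try I=2, so I=2.
Step 3. [col 1: F + I ≡ K (mod 10)] in column 1 we have F+I≡K with carry-in 0; given I=2, K=3 and digits 2,3 already taken and all letters distinct, that pins F to 1, so F=1.
Step 4. [col 2: G + G ≡ M (mod 10)] several values work for G in column 2 (G + G ≡ M (mod 10), carry-in 0); try G=9. So G=9.
Step 5. [col 2: G + G ≡ M (mod 10)] in column 2 we have G+G≡M with carry-in 0; given G=9 and digits 1,2,3,9 already taken and all letters distinct, that pins M to 8, so M=8.
Step 6. [col 3: K + F ≡ B (mod 10)] in column 3 we have K+F≡B with carry-in 1; given K=3, F=1 and digits 1,2,3,8,9 already taken and all letters distinct, that pins B to 5, so B=5.
Step 7. [col 4: K + D ≡ L (mod 10)] column 4 (K + D ≡ L (mod 10), carry-in 0) doesn't pin L yet; pick L=0 and continue. So L=0.
Step 8. [col 4: K + D ≡ L (mod 10)] column 4: given K=3, L=0, carry-in 0, and digits 0,1,2,3,5,8,9 already taken and all letters distinct, K+D≡L (mod 10) forces D=7, so D=7.

Answer: B=5, D=7, F=1, G=9, I=2, K=3, L=0, M=8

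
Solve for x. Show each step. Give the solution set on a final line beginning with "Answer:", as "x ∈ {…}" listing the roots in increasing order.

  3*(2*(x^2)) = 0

Step 1. [3*(2*(x^2)) = 0] leading coefficient 3: divide by 3. So div: 2*(x^2) = 0.
Step 2. [2*(x^2) = 0] LHS = 2·(…); ÷2 both sides. So div: x^2 = 0.
Step 3. [x^2 = 0] LHS squared, RHS 0 ≥ 0: apply √ (±). So sqrt: x = 0.

Answer: x ∈ {0}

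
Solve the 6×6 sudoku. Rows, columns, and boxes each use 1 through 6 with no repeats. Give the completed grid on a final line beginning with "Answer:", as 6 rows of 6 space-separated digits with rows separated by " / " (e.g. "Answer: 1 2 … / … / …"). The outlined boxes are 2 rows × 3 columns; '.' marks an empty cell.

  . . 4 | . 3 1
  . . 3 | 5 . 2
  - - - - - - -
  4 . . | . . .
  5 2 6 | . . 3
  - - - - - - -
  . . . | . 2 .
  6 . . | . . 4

Step 1. [r3c3∈{1}] only 1 remains possible at r3c3. So r3c3=1.
Step 2. [r5c1∈{1,3}] in col 1, 3 fits only at r5c1. So r5c1=3.
Step 3. [r1c4∈{6}] r1c4 has the single candidate 6 ⇒ r1c4=6.
Step 4. [r5c3∈{5}] r5c3's peers cover all but 5 ⇒ r5c3=5.
Step 5. [r5c4∈{1}] r5c4's peers cover all but 1, so r5c4=1.
Step 6. [r3c5∈{5,6}] across col 5, 6 lands solely at r3c5. So r3c5=6.
Step 7. [r4c5∈{1,4}] in row 4, 1 fits only at r4c5. So r4c5=1.
Step 8. [r2c2∈{1,6}] r2c2 is the only open cell in row 2 admitting 6 ⇒ r2c2=6.
Step 9. [r4c4∈{4}] only 4 remains possible at r4c4 ⇒ r4c4=4.
Step 10. [r6c3∈{2}] r6c3's peers cover all but 2, so r6c3=2.
Step 11. [r6c4∈{3}] r6c4 is down to just 3 ⇒ r6c4=3.
Step 12. [r1c2∈{5}] nothing but 5 survives at r1c2. So r1c2=5.
Step 13. [r3c6∈{5}] r3c6 is down to just 5. So r3c6=5.
Step 14. [r2c5∈{4}] nothing but 4 survives at r2c5, so r2c5=4.
Step 15. [r5c2∈{4}] only 4 remains possible at r5c2. So r5c2=4.
Step 16. [r5c6∈{6}] nothing but 6 survives at r5c6. So r5c6=6.
Step 17. [r1c1∈{2}] r1c1 has the single candidate 2, so r1c1=2.
Step 18. [r6c5∈{5}] nothing but 5 survives at r6c5. So r6c5=5.
Step 19. [r3c2∈{3}] only 3 remains possible at r3c2. So r3c2=3.
Step 20. [r2c1∈{1}] r2c1 is down to just 1 ⇒ r2c1=1.
Step 21. [r3c4∈{2}] nothing but 2 survives at r3c4. So r3c4=2.
Step 22. [r6c2∈{1}] r6c2's peers cover all but 1. So r6c2=1.

Answer: 2 5 4 6 3 1 / 1 6 3 5 4 2 / 4 3 1 2 6 5 / 5 2 6 4 1 3 / 3 4 5 1 2 6 / 6 1 2 3 5 4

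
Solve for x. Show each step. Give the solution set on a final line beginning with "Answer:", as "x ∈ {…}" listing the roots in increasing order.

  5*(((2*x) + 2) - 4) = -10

Step 1. [5*(((2*x) + 2) - 4) = -10] leading coefficient 5: divide by 5. So div: ((2*x) + 2) - 4 = -2.
Step 2. [((2*x) + 2) - 4 = -2] add 4: x sits inside (… - 4), so sub: (2*x) + 2 = 2.
Step 3. [(2*x) + 2 = 2] the outer +2 inverts by subtracting 2. So sub: 2*x = 0.
Step 4. [2*x = 0] LHS = 2·(…); ÷2 both sides ⇒ div: x = 0.

Answer: x ∈ {0}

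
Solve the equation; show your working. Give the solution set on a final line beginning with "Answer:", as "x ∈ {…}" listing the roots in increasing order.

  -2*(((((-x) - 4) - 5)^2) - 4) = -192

Step 1. [-2*(((((-x) - 4) - 5)^2) - 4) = -192] -2·(inner) — divide through by -2 ⇒ div: ((((-x) - 4) - 5)^2) - 4 = 96.
Step 2. [((((-x) - 4) - 5)^2) - 4 = 96] add 4: x sits inside (… - 4). So sub: (((-x) - 4) - 5)^2 = 100.
Step 3. [(((-x) - 4) - 5)^2 = 100] 100 ≥ 0, LHS is (·)² — take ±√. So sqrt: ((-x) - 4) - 5 = 10 or -10.
Step 4. [((-x) - 4) - 5 = 10 or -10] -5 is outermost — add 5 both sides, so sub: (-x) - 4 = 15 or -5.
Step 5. [(-x) - 4 = 15 or -5] 4 comes off first (add 4), so sub: -x = 19 or -1.
Step 6. [-x = 19 or -1] leading − — multiply by −1, so neg: x = -19 or 1.

Answer: x ∈ {-19, 1}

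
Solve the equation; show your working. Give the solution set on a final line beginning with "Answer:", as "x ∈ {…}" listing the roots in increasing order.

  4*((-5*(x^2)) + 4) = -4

Step 1. [4*((-5*(x^2)) + 4) = -4] 4 out front; divide by 4 ⇒ div: (-5*(x^2)) + 4 = -1.
Step 2. [(-5*(x^2)) + 4 = -1] 4 comes off first (subtract 4). So sub: -5*(x^2) = -5.
Step 3. [-5*(x^2) = -5] divide by the outer -5. So div: x^2 = 1.
Step 4. [x^2 = 1] √ both sides: 1 ≥ 0 gives two branches, so sqrt: x = 1 or -1.

Answer: x ∈ {-1, 1}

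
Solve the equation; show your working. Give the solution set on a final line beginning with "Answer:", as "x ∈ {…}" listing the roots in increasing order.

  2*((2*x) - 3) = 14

Step 1. [2*((2*x) - 3) = 14] 2·(inner) — divide through by 2, so div: (2*x) - 3 = 7.
Step 2. [(2*x) - 3 = 7] -3 is outermost — add 3 both sides, so sub: 2*x = 10.
Step 3. [2*x = 10] LHS = 2·(…); ÷2 both sides, so div: x = 5.

Answer: x ∈ {5}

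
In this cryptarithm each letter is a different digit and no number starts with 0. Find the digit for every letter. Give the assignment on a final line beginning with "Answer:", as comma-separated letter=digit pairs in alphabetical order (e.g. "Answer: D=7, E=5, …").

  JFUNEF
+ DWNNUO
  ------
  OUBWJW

Step 1. [col 1: F + O ≡ W (mod 10)] several values work for W in column 1 (F + O ≡ W (mod 10), carry-in 0); try W=1. So W=1.
Step 2. [col 1: F + O ≡ W (mod 10)] no forcing yet in column 1 (carry-in 0); O=9 is free and consistent — try it, so O=9.
Step 3. [col 1: F + O ≡ W (mod 10)] from column 1 (O=9, W=1, carry-in 0, digits 1,9 already taken and all letters distinct): F must equal 2. So F=2.
Step 4. [col 2: E + U ≡ J (mod 10)] U=4 is one option consistent with column 2 (E + U ≡ J (mod 10), carry-in 1) — take it, so U=4.
Step 5. [col 2: E + U ≡ J (mod 10)] E=8 is one option consistent with column 2 (E + U ≡ J (mod 10), carry-in 1) — take it, so E=8.
Step 6. [col 2: E + U ≡ J (mod 10)] from column 2 (E=8, U=4, carry-in 1, digits 1,2,4,8,9 already taken and all letters distinct): J must equal 3. So J=3.
Step 7. [col 3: N + N ≡ W (mod 10)] column 3 (N + N ≡ W (mod 10), carry-in 1) doesn't pin N yet; pick N=5 and continue ⇒ N=5.
Step 8. [col 4: U + N ≡ B (mod 10)] column 4: given U=4, N=5, carry-in 1, and digits 1,2,3,4,5,8,9 already taken and all letters distinct, U+N≡B (mod 10) forces B=0, so B=0.
Step 9. [col 6: J + D ≡ O (mod 10)] in column 6 we have J+D≡O with carry-in 0; given J=3, O=9 and digits 0,1,2,3,4,5,8,9 already taken and all letters distinct, that pins D to 6, so D=6.

Answer: B=0, D=6, E=8, F=2, J=3, N=5, O=9, U=4, W=1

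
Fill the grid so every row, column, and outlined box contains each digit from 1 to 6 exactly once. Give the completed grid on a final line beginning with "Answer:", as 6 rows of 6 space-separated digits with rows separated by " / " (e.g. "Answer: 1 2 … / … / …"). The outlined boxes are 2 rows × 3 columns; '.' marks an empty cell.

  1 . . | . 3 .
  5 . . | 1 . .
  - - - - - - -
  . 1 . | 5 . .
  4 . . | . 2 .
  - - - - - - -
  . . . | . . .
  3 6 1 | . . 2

Step 1. [r3c1∈{2,6}] col 1 places 6 nowhere but r3c1, so r3c1=6.
Step 2. [r6c4∈{4}] r6c4 is down to just 4. So r6c4=4.
Step 3. [r3c3∈{2,3}] r3c3 is the only open cell in row 3 admitting 2 ⇒ r3c3=2.
Step 4. [r3c6∈{3,4}] across row 3, 3 lands solely at r3c6 ⇒ r3c6=3.
Step 5. [r2c2∈{2,3,4}] row 2 places 2 nowhere but r2c2 ⇒ r2c2=2.
Step 6. [r1c2∈{4}] r1c2 is down to just 4, so r1c2=4.
Step 7. [r5c2∈{5}] r5c2 has the single candidate 5, so r5c2=5.
Step 8. [r4c4∈{6}] r4c4 has the single candidate 6 ⇒ r4c4=6.
Step 9. [r1c3∈{6}] nothing but 6 survives at r1c3. So r1c3=6.
Step 10. [r2c6∈{4,6}] across col 6, 4 lands solely at r2c6. So r2c6=4.
Step 11. [r5c5∈{1,6}] in col 5, 1 fits only at r5c5 ⇒ r5c5=1.
Step 12. [r4c2∈{3}] nothing but 3 survives at r4c2 ⇒ r4c2=3.
Step 13. [r5c4∈{3}] r5c4 has the single candidate 3 ⇒ r5c4=3.
Step 14. [r6c5∈{5}] nothing but 5 survives at r6c5. So r6c5=5.
Step 15. [r5c1∈{2}] nothing but 2 survives at r5c1. So r5c1=2.
Step 16. [r2c5∈{6}] r2c5 is down to just 6 ⇒ r2c5=6.
Step 17. [r3c5∈{4}] r3c5 is down to just 4 ⇒ r3c5=4.
Step 18. [r5c3∈{4}] only 4 remains possible at r5c3 ⇒ r5c3=4.
Step 19. [r4c3∈{5}] nothing but 5 survives at r4c3, so r4c3=5.
Step 20. [r1c6∈{5}] r1c6 is down to just 5. So r1c6=5.
Step 21. [r5c6∈{6}] nothing but 6 survives at r5c6, so r5c6=6.
Step 22. [r4c6∈{1}] r4c6 has the single candidate 1. So r4c6=1.
Step 23. [r2c3∈{3}] only 3 remains possible at r2c3 ⇒ r2c3=3.
Step 24. [r1c4∈{2}] r1c4 is down to just 2 ⇒ r1c4=2.

Answer: 1 4 6 2 3 5 / 5 2 3 1 6 4 / 6 1 2 5 4 3 / 4 3 5 6 2 1 / 2 5 4 3 1 6 / 3 6 1 4 5 2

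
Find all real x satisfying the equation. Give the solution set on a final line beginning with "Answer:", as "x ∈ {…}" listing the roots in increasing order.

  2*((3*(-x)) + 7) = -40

Step 1. [2*((3*(-x)) + 7) = -40] divide by the outer 2 ⇒ div: (3*(-x)) + 7 = -20.
Step 2. [(3*(-x)) + 7 = -20] +7 is outermost — subtract 7 both sides ⇒ sub: 3*(-x) = -27.
Step 3. [3*(-x) = -27] 3 out front; divide by 3 ⇒ div: -x = -9.
Step 4. [-x = -9] leading − — multiply by −1 ⇒ neg: x = 9.

Answer: x ∈ {9}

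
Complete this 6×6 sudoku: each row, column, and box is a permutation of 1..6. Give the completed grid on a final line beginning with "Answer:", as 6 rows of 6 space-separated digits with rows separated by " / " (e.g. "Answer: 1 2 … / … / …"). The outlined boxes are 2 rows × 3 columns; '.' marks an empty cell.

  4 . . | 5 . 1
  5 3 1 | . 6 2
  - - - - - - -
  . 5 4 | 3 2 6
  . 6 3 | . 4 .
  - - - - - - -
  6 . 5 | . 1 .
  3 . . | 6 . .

Step 1. [r6c3∈{2}] only 2 remains possible at r6c3 ⇒ r6c3=2.
Step 2. [r5c2∈{4}] only 4 remains possible at r5c2. So r5c2=4.
Step 3. [r4c1∈{1,2}] r4c1 is the only open cell in row 4 admitting 2. So r4c1=2.
Step 4. [r6c6∈{4,5}] in row 6, 4 fits only at r6c6 ⇒ r6c6=4.
Step 5. [r5c6∈{3}] nothing but 3 survives at r5c6. So r5c6=3.
Step 6. [r4c6∈{5}] nothing but 5 survives at r4c6, so r4c6=5.
Step 7. [r2c4∈{4}] r2c4's peers cover all but 4. So r2c4=4.
Step 8. [r6c2∈{1}] r6c2 is down to just 1. So r6c2=1.
Step 9. [r4c4∈{1}] r4c4 has the single candidate 1, so r4c4=1.
Step 10. [r1c2∈{2}] r1c2 has the single candidate 2 ⇒ r1c2=2.
Step 11. [r1c3∈{6}] r1c3 has the single candidate 6 ⇒ r1c3=6.
Step 12. [r1c5∈{3}] only 3 remains possible at r1c5, so r1c5=3.
Step 13. [r3c1∈{1}] r3c1 is down to just 1 ⇒ r3c1=1.
Step 14. [r5c4∈{2}] r5c4 is down to just 2. So r5c4=2.
Step 15. [r6c5∈{5}] r6c5's peers cover all but 5 ⇒ r6c5=5.

Answer: 4 2 6 5 3 1 / 5 3 1 4 6 2 / 1 5 4 3 2 6 / 2 6 3 1 4 5 / 6 4 5 2 1 3 / 3 1 2 6 5 4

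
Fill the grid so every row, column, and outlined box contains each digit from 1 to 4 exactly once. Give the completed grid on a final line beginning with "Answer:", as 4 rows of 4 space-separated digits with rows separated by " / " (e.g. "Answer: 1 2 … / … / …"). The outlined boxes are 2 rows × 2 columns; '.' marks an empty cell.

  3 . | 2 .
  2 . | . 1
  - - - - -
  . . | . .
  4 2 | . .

Step 1. [r1c4∈{4}] only 4 remains possible at r1c4. So r1c4=4.
Step 2. [r3c2∈{1,3}] 3 has one home in col 2: r3c2, so r3c2=3.
Step 3. [r4c3∈{1,3}] r4c3 is the only open cell in row 4 admitting 1. So r4c3=1.
Step 4. [r3c4∈{2}] r3c4's peers cover all but 2, so r3c4=2.
Step 5. [r3c3∈{4}] r3c3 has the single candidate 4 ⇒ r3c3=4.
Step 6. [r2c2∈{4}] only 4 remains possible at r2c2, so r2c2=4.
Step 7. [r2c3∈{3}] r2c3 is down to just 3 ⇒ r2c3=3.
Step 8. [r4c4∈{3}] only 3 remains possible at r4c4 ⇒ r4c4=3.
Step 9. [r1c2∈{1}] only 1 remains possible at r1c2. So r1c2=1.
Step 10. [r3c1∈{1}] r3c1 has the single candidate 1. So r3c1=1.

Answer: 3 1 2 4 / 2 4 3 1 / 1 3 4 2 / 4 2 1 3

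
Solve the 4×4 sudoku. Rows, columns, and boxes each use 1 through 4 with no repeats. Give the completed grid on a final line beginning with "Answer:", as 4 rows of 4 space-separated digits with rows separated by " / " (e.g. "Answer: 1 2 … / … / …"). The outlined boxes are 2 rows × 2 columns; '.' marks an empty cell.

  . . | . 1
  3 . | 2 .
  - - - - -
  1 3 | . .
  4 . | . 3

Step 1. [r2c4∈{4}] r2c4 has the single candidate 4, so r2c4=4.
Step 2. [r1c2∈{2,4}] 4 has one home in row 1: r1c2, so r1c2=4.
Step 3. [r3c3∈{4}] r3c3's peers cover all but 4, so r3c3=4.
Step 4. [r4c2∈{2}] nothing but 2 survives at r4c2, so r4c2=2.
Step 5. [r1c1∈{2}] r1c1 is down to just 2. So r1c1=2.
Step 6. [r4c3∈{1}] nothing but 1 survives at r4c3. So r4c3=1.
Step 7. [r3c4∈{2}] r3c4 has the single candidate 2 ⇒ r3c4=2.
Step 8. [r2c2∈{1}] r2c2 has the single candidate 1. So r2c2=1.
Step 9. [r1c3∈{3}] r1c3 has the single candidate 3 ⇒ r1c3=3.

Answer: 2 4 3 1 / 3 1 2 4 / 1 3 4 2 / 4 2 1 3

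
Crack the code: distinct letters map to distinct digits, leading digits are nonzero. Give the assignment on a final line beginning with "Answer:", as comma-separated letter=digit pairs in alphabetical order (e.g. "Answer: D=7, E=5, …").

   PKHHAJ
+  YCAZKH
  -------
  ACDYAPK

Step 1. [col 1: J + H ≡ K (mod 10)] column 1 (J + H ≡ K (mod 10), carry-in 0) doesn't pin J yet; pick J=5 and continue ⇒ J=5.
Step 2. [A] A is the leading digit of a 7-digit sum of two 6-digit numbers; the final carry is exactly 1 ⇒ A=1.
Step 3. [col 1: J + H ≡ K (mod 10)] several values work for K in column 1 (J + H ≡ K (mod 10), carry-in 0); try K=7 ⇒ K=7.
Step 4. [col 1: J + H ≡ K (mod 10)] from column 1 (J=5, K=7, carry-in 0, digits 1,5,7 already taken and all letters distinct): H must equal 2. So H=2.
Step 5. [col 2: A + K ≡ P (mod 10)] in column 2 we have A+K≡P with carry-in 0; given A=1, K=7 and digits 1,2,5,7 already taken and all letters distinct, that pins P to 8, so P=8.
Step 6. [col 3: H + Z ≡ A (mod 10)] from column 3 (H=2, A=1, carry-in 0, digits 1,2,5,7,8 already taken and all letters distinct): Z must equal 9 ⇒ Z=9.
Step 7. [col 4: H + A ≡ Y (mod 10)] column 4 reads H+A+carry(1)=Y with H=2, A=1; with digits 1,2,5,7,8,9 already taken and all letters distinct, the only value for Y is 4, so Y=4.
Step 8. [col 5: K + C ≡ D (mod 10)] column 5 (K + C ≡ D (mod 10), carry-in 0) doesn't pin D yet; pick D=0 and continue ⇒ D=0.
Step 9. [col 5: K + C ≡ D (mod 10)] column 5: given K=7, D=0, carry-in 0, and digits 0,1,2,4,5,7,8,9 already taken and all letters distinct, K+C≡D (mod 10) forces C=3, so C=3.

Answer: A=1, C=3, D=0, H=2, J=5, K=7, P=8, Y=4, Z=9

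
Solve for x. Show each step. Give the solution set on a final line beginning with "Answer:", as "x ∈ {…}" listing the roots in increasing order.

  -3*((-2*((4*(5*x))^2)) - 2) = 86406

Step 1. [-3*((-2*((4*(5*x))^2)) - 2) = 86406] -3 out front; divide by -3, so div: (-2*((4*(5*x))^2)) - 2 = -28802.
Step 2. [(-2*((4*(5*x))^2)) - 2 = -28802] -2 is outermost — add 2 both sides. So sub: -2*((4*(5*x))^2) = -28800.
Step 3. [-2*((4*(5*x))^2) = -28800] -2 out front; divide by -2, so div: (4*(5*x))^2 = 14400.
Step 4. [(4*(5*x))^2 = 14400] √ both sides: 14400 ≥ 0 gives two branches. So sqrt: 4*(5*x) = 120 or -120.
Step 5. [4*(5*x) = 120 or -120] 4 out front; divide by 4 ⇒ div: 5*x = 30 or -30.
Step 6. [5*x = 30 or -30] divide by the outer 5 ⇒ div: x = 6 or -6.

Answer: x ∈ {-6, 6}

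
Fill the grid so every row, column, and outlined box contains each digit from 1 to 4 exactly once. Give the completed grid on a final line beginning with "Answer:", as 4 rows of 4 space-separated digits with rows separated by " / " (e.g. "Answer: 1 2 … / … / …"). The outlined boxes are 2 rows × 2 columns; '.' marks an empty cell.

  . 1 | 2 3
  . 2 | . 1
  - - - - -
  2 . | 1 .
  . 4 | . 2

Step 1. [r2c1∈{3,4}] 3 has one home in row 2: r2c1 ⇒ r2c1=3.
Step 2. [r2c3∈{4}] r2c3 is down to just 4. So r2c3=4.
Step 3. [r3c2∈{3}] only 3 remains possible at r3c2 ⇒ r3c2=3.
Step 4. [r1c1∈{4}] r1c1's peers cover all but 4, so r1c1=4.
Step 5. [r4c1∈{1}] only 1 remains possible at r4c1 ⇒ r4c1=1.
Step 6. [r3c4∈{4}] r3c4's peers cover all but 4 ⇒ r3c4=4.
Step 7. [r4c3∈{3}] r4c3 has the single candidate 3 ⇒ r4c3=3.

Answer: 4 1 2 3 / 3 2 4 1 / 2 3 1 4 / 1 4 3 2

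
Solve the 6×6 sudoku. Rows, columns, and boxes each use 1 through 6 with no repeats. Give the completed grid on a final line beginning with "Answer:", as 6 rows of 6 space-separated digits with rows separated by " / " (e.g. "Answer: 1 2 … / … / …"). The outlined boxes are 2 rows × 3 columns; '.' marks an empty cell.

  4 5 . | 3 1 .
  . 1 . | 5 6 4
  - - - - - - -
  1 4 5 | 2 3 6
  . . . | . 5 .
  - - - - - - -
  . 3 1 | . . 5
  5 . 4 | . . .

Step 1. [r6c5∈{2}] r6c5 has the single candidate 2. So r6c5=2.
Step 2. [r4c2∈{2,6}] r4c2 is the only open cell in col 2 admitting 2. So r4c2=2.
Step 3. [r1c3∈{2,6}] r1c3 is the only open cell in row 1 admitting 6, so r1c3=6.
Step 4. [r2c3∈{2,3}] in col 3, 2 fits only at r2c3. So r2c3=2.
Step 5. [r6c2∈{6}] r6c2 is down to just 6 ⇒ r6c2=6.
Step 6. [r4c4∈{1,4}] row 4 places 4 nowhere but r4c4 ⇒ r4c4=4.
Step 7. [r4c3∈{3}] only 3 remains possible at r4c3, so r4c3=3.
Step 8. [r4c6∈{1}] r4c6 is down to just 1. So r4c6=1.
Step 9. [r5c1∈{2}] r5c1's peers cover all but 2. So r5c1=2.
Step 10. [r4c1∈{6}] r4c1 has the single candidate 6, so r4c1=6.
Step 11. [r5c4∈{6}] r5c4 has the single candidate 6, so r5c4=6.
Step 12. [r6c4∈{1}] r6c4 is down to just 1 ⇒ r6c4=1.
Step 13. [r5c5∈{4}] r5c5 has the single candidate 4. So r5c5=4.
Step 14. [r2c1∈{3}] r2c1 has the single candidate 3 ⇒ r2c1=3.
Step 15. [r1c6∈{2}] r1c6 has the single candidate 2. So r1c6=2.
Step 16. [r6c6∈{3}] r6c6's peers cover all but 3 ⇒ r6c6=3.

Answer: 4 5 6 3 1 2 / 3 1 2 5 6 4 / 1 4 5 2 3 6 / 6 2 3 4 5 1 / 2 3 1 6 4 5 / 5 6 4 1 2 3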